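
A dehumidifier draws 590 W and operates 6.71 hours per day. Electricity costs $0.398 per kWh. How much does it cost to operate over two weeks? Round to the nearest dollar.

$22

Energy = 590 W × 6.71 h/day × 14 days = 55,425 Wh = 55.42 kWh
Cost = 55.42 kWh × $0.398/kWh = $22.06 ≈ $22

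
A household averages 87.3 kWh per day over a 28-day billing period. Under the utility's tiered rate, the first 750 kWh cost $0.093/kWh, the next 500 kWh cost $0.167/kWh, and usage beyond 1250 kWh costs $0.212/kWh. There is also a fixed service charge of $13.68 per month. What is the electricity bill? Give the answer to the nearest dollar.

Usage = 87.3 kWh/day × 28 days = 2444.4 kWh
First 750 kWh × $0.093 = $69.75
Next 500 kWh × $0.167 = $83.50
Remaining 1194.4 kWh × $0.212 = $253.21
Energy charge = $406.46; + service $13.68 = $420.14 ≈ $420

$420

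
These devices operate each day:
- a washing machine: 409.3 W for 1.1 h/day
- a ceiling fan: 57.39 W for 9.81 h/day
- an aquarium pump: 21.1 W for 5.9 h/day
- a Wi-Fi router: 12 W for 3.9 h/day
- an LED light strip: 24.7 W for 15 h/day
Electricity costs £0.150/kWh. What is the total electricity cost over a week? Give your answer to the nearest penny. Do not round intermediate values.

£1.63

washing machine: 409.3 W × 1.1 h × 7 d = 3,152 Wh = 3.152 kWh
ceiling fan: 57.39 W × 9.81 h × 7 d = 3,941 Wh = 3.941 kWh
aquarium pump: 21.1 W × 5.9 h × 7 d = 871 Wh = 0.8714 kWh
Wi-Fi router: 12 W × 3.9 h × 7 d = 328 Wh = 0.3276 kWh
LED light strip: 24.7 W × 15 h × 7 d = 2,594 Wh = 2.594 kWh
Total energy = 3.152 + 3.941 + 0.8714 + 0.3276 + 2.594 = 10.89 kWh
Cost = 10.89 kWh × £0.150 = £1.63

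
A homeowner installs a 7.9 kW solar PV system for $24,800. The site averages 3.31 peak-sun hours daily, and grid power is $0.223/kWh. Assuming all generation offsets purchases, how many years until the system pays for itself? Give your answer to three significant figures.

11.7 years

Daily generation = 7.9 kW × 3.31 h = 26.15 kWh
Annual generation = 26.15 × 365 = 9544.4 kWh
Annual savings = 9544.4 × $0.223 = $2,128.40
Payback = $24,800 / $2,128.40 = 11.7 years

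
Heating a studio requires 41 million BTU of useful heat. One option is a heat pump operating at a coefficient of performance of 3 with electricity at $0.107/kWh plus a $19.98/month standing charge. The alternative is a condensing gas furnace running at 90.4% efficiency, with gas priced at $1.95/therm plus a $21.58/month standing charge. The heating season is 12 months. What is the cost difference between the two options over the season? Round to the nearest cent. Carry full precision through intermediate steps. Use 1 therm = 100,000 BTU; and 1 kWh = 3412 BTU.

$475.02

Heat load = 41 × 10⁶ BTU = 41,000,000 BTU
Gas: input = 41,000,000 / 0.904 = 45,353,982 BTU = 453.5 therm → 453.5 × $1.95 = $884.40; + 12 × $21.58 standing = $1,143.36
Heat pump: 41,000,000 BTU / 3412 = 12,020 kWh heat; / 3 = 4,005 kWh in → × $0.107 = $428.59; + 12 × $19.98 standing = $668.35
Difference = |$1,143.36 − $668.35| = $475.02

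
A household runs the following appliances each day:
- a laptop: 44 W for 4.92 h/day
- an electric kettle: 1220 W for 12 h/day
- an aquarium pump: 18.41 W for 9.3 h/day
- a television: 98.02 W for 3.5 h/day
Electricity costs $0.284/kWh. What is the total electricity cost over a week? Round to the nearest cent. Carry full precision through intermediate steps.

laptop: 44 W × 4.92 h × 7 d = 1,515 Wh = 1.515 kWh
electric kettle: 1220 W × 12 h × 7 d = 102,480 Wh = 102.5 kWh
aquarium pump: 18.41 W × 9.3 h × 7 d = 1,198 Wh = 1.198 kWh
television: 98.02 W × 3.5 h × 7 d = 2,401 Wh = 2.401 kWh
Total energy = 1.515 + 102.5 + 1.198 + 2.401 = 107.6 kWh
Cost = 107.6 kWh × $0.284 = $30.56

$30.56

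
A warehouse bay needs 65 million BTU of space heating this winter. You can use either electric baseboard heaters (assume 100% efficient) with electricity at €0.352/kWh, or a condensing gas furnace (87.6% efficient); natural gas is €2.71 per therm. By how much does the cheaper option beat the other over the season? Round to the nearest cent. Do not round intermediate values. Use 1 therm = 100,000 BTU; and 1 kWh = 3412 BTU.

Heat load = 65 × 10⁶ BTU = 65,000,000 BTU
Gas: input = 65,000,000 / 0.876 = 74,200,913 BTU = 742 therm → 742 × €2.71 = €2,010.84
Electric: 65,000,000 BTU / 3412 = 19,050 kWh → × €0.352 = €6,705.74
Difference = |€2,010.84 − €6,705.74| = €4,694.90

€4694.90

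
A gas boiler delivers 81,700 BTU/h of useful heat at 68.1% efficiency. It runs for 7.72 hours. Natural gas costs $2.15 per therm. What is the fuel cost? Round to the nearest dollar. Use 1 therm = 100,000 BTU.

Heat delivered = 81,700 BTU/h × 7.72 h = 630,724 BTU
Gas input = 630,724 / 0.681 = 926,173 BTU
= 926,173 / 100,000 = 9.262 therm
Cost = 9.262 × $2.15/therm = $19.91 ≈ $20

$20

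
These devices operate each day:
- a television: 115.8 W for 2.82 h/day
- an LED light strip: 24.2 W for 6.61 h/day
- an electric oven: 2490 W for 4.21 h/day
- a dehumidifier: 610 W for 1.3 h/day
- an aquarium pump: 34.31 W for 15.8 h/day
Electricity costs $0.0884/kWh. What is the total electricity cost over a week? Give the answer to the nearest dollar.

$8

television: 115.8 W × 2.82 h × 7 d = 2,286 Wh = 2.286 kWh
LED light strip: 24.2 W × 6.61 h × 7 d = 1,120 Wh = 1.12 kWh
electric oven: 2490 W × 4.21 h × 7 d = 73,380 Wh = 73.38 kWh
dehumidifier: 610 W × 1.3 h × 7 d = 5,551 Wh = 5.551 kWh
aquarium pump: 34.31 W × 15.8 h × 7 d = 3,795 Wh = 3.795 kWh
Total energy = 2.286 + 1.12 + 73.38 + 5.551 + 3.795 = 86.13 kWh
Cost = 86.13 kWh × $0.0884 = $7.61 ≈ $8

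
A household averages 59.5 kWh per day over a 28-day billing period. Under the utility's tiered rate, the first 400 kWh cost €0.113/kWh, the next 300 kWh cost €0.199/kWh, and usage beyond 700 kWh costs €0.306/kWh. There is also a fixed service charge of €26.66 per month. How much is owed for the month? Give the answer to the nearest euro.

Usage = 59.5 kWh/day × 28 days = 1666 kWh
First 400 kWh × €0.113 = €45.20
Next 300 kWh × €0.199 = €59.70
Remaining 966 kWh × €0.306 = €295.60
Energy charge = €400.50; + service €26.66 = €427.16 ≈ €427

€427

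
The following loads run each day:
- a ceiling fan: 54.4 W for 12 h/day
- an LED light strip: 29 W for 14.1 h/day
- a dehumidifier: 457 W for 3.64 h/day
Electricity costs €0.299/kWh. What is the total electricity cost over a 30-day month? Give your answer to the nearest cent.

€24.44

ceiling fan: 54.4 W × 12 h × 30 d = 19,584 Wh = 19.58 kWh
LED light strip: 29 W × 14.1 h × 30 d = 12,267 Wh = 12.27 kWh
dehumidifier: 457 W × 3.64 h × 30 d = 49,904 Wh = 49.9 kWh
Total energy = 19.58 + 12.27 + 49.9 = 81.76 kWh
Cost = 81.76 kWh × €0.299 = €24.44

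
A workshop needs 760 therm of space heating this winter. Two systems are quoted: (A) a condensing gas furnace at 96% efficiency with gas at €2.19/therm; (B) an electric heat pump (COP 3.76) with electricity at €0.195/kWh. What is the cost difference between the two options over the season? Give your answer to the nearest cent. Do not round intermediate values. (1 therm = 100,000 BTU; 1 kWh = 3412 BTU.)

€578.57

Heat load = 760 therm × 100,000 = 76,000,000 BTU
Gas: input = 76,000,000 / 0.960 = 79,166,667 BTU = 791.7 therm → 791.7 × €2.19 = €1,733.75
Heat pump: 76,000,000 BTU / 3412 = 22,270 kWh heat; / 3.76 = 5,924 kWh in → × €0.195 = €1,155.18
Difference = |€1,733.75 − €1,155.18| = €578.57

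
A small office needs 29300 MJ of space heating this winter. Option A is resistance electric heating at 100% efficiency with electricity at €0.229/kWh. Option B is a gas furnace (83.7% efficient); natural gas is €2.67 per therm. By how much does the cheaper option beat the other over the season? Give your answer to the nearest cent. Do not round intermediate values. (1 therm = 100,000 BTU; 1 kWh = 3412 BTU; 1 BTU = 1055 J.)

Heat load = 29300 MJ = 29,300,000,000 J / 1055 = 27,772,512 BTU
Gas: input = 27,772,512 / 0.837 = 33,181,018 BTU = 331.8 therm → 331.8 × €2.67 = €885.93
Electric: 27,772,512 BTU / 3412 = 8,140 kWh → × €0.229 = €1,863.98
Difference = |€885.93 − €1,863.98| = €978.05

€978.05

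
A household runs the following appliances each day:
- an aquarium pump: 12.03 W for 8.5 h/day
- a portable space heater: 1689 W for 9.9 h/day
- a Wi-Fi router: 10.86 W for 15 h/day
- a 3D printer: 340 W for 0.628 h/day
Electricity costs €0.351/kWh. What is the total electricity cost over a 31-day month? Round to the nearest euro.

aquarium pump: 12.03 W × 8.5 h × 31 d = 3,170 Wh = 3.17 kWh
portable space heater: 1689 W × 9.9 h × 31 d = 518,354 Wh = 518.4 kWh
Wi-Fi router: 10.86 W × 15 h × 31 d = 5,050 Wh = 5.05 kWh
3D printer: 340 W × 0.628 h × 31 d = 6,619 Wh = 6.619 kWh
Total energy = 3.17 + 518.4 + 5.05 + 6.619 = 533.2 kWh
Cost = 533.2 kWh × €0.351 = €187.15 ≈ €187

€187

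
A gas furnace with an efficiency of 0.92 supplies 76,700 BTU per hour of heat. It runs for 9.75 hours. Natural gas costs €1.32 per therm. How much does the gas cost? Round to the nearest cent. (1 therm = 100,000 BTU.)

Heat delivered = 76,700 BTU/h × 9.75 h = 747,825 BTU
Gas input = 747,825 / 0.92 = 812,853 BTU
= 812,853 / 100,000 = 8.129 therm
Cost = 8.129 × €1.32/therm = €10.73

€10.73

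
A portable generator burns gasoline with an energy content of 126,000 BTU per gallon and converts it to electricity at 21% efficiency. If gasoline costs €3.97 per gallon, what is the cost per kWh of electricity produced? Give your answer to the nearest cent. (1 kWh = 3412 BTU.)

€0.51

Electrical output per gallon = 126,000 BTU × 0.21 / 3412 BTU/kWh = 7.755 kWh
Cost per kWh = €3.97 / 7.755 kWh = €0.512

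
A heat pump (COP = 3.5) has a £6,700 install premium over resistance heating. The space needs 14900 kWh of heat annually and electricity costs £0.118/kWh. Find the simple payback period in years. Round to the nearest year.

Resistance: 14900 kWh × £0.118 = £1,758.20/yr
Heat pump: 14900 / 3.5 = 4257 kWh in → × £0.118 = £502.34/yr
Annual savings = £1,255.86
Payback = £6,700 / £1,255.86 = 5.34 years

5 years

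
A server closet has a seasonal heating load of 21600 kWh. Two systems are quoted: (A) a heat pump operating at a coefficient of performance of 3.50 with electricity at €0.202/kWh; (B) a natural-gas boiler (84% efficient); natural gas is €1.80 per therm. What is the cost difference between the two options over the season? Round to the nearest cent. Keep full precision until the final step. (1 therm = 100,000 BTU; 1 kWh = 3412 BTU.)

€332.64

Heat load = 21600 kWh × 3412 = 73,699,200 BTU
Gas: input = 73,699,200 / 0.84 = 87,737,143 BTU = 877.4 therm → 877.4 × €1.80 = €1,579.27
Heat pump: 73,699,200 BTU / 3412 = 21,600 kWh heat; / 3.50 = 6,171 kWh in → × €0.202 = €1,246.63
Difference = |€1,579.27 − €1,246.63| = €332.64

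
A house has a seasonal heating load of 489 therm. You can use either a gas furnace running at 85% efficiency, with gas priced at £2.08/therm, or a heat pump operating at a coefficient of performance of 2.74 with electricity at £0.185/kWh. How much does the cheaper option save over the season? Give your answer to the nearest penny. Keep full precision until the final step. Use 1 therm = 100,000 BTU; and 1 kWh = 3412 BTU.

Heat load = 489 therm × 100,000 = 48,900,000 BTU
Gas: input = 48,900,000 / 0.85 = 57,529,412 BTU = 575.3 therm → 575.3 × £2.08 = £1,196.61
Heat pump: 48,900,000 BTU / 3412 = 14,330 kWh heat; / 2.74 = 5,231 kWh in → × £0.185 = £967.66
Difference = |£1,196.61 − £967.66| = £228.96

£228.96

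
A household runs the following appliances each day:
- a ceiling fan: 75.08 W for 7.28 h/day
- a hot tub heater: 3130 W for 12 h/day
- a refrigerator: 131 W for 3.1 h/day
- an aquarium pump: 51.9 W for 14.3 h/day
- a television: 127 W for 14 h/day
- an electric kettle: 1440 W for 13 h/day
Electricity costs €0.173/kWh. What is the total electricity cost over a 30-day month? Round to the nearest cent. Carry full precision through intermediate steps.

ceiling fan: 75.08 W × 7.28 h × 30 d = 16,397 Wh = 16.4 kWh
hot tub heater: 3130 W × 12 h × 30 d = 1,126,800 Wh = 1,127 kWh
refrigerator: 131 W × 3.1 h × 30 d = 12,183 Wh = 12.18 kWh
aquarium pump: 51.9 W × 14.3 h × 30 d = 22,265 Wh = 22.27 kWh
television: 127 W × 14 h × 30 d = 53,340 Wh = 53.34 kWh
electric kettle: 1440 W × 13 h × 30 d = 561,600 Wh = 561.6 kWh
Total energy = 16.4 + 1,127 + 12.18 + 22.27 + 53.34 + 561.6 = 1,793 kWh
Cost = 1,793 kWh × €0.173 = €310.12

€310.12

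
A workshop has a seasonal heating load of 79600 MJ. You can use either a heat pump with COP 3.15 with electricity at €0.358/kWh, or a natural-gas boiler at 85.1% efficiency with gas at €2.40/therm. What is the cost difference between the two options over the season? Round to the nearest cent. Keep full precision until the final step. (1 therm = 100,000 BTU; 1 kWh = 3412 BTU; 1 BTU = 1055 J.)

€385.33

Heat load = 79600 MJ = 79,600,000,000 J / 1055 = 75,450,237 BTU
Gas: input = 75,450,237 / 0.851 = 88,660,678 BTU = 886.6 therm → 886.6 × €2.40 = €2,127.86
Heat pump: 75,450,237 BTU / 3412 = 22,110 kWh heat; / 3.15 = 7,020 kWh in → × €0.358 = €2,513.18
Difference = |€2,127.86 − €2,513.18| = €385.33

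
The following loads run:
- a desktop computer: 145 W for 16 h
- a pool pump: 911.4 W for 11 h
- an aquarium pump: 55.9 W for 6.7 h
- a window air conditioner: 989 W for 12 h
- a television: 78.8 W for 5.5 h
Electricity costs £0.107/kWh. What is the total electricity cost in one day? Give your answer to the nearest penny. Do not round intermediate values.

desktop computer: 145 W × 16 h = 2,320 Wh = 2.32 kWh
pool pump: 911.4 W × 11 h = 10,025 Wh = 10.03 kWh
aquarium pump: 55.9 W × 6.7 h = 375 Wh = 0.3745 kWh
window air conditioner: 989 W × 12 h = 11,868 Wh = 11.87 kWh
television: 78.8 W × 5.5 h = 433 Wh = 0.4334 kWh
Total energy = 2.32 + 10.03 + 0.3745 + 11.87 + 0.4334 = 25.02 kWh
Cost = 25.02 kWh × £0.107 = £2.68

£2.68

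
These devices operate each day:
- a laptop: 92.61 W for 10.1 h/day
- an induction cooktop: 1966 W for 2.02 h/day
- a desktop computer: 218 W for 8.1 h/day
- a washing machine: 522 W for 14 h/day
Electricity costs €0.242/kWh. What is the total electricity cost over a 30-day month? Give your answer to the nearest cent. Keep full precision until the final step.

€101.50

laptop: 92.61 W × 10.1 h × 30 d = 28,061 Wh = 28.06 kWh
induction cooktop: 1966 W × 2.02 h × 30 d = 119,140 Wh = 119.1 kWh
desktop computer: 218 W × 8.1 h × 30 d = 52,974 Wh = 52.97 kWh
washing machine: 522 W × 14 h × 30 d = 219,240 Wh = 219.2 kWh
Total energy = 28.06 + 119.1 + 52.97 + 219.2 = 419.4 kWh
Cost = 419.4 kWh × €0.242 = €101.50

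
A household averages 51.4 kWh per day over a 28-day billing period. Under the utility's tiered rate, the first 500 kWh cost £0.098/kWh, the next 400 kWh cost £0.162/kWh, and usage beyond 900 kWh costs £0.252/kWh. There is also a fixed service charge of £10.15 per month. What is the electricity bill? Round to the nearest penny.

Usage = 51.4 kWh/day × 28 days = 1439.2 kWh
First 500 kWh × £0.098 = £49.00
Next 400 kWh × £0.162 = £64.80
Remaining 539.2 kWh × £0.252 = £135.88
Energy charge = £249.68; + service £10.15 = £259.83

£259.83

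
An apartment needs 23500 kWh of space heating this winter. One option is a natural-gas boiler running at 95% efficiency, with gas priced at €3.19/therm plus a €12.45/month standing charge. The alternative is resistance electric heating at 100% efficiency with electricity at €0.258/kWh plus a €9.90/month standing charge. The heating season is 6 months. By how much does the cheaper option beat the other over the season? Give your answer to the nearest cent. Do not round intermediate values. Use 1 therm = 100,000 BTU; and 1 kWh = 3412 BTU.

Heat load = 23500 kWh × 3412 = 80,182,000 BTU
Gas: input = 80,182,000 / 0.95 = 84,402,105 BTU = 844 therm → 844 × €3.19 = €2,692.43; + 6 × €12.45 standing = €2,767.13
Electric: 80,182,000 BTU / 3412 = 23,500 kWh → × €0.258 = €6,063.00; + 6 × €9.90 standing = €6,122.40
Difference = |€2,767.13 − €6,122.40| = €3,355.27

€3355.27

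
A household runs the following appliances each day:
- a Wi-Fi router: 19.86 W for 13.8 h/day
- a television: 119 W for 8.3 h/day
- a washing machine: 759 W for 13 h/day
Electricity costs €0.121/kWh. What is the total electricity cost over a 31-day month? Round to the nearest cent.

€41.74

Wi-Fi router: 19.86 W × 13.8 h × 31 d = 8,496 Wh = 8.496 kWh
television: 119 W × 8.3 h × 31 d = 30,619 Wh = 30.62 kWh
washing machine: 759 W × 13 h × 31 d = 305,877 Wh = 305.9 kWh
Total energy = 8.496 + 30.62 + 305.9 = 345 kWh
Cost = 345 kWh × €0.121 = €41.74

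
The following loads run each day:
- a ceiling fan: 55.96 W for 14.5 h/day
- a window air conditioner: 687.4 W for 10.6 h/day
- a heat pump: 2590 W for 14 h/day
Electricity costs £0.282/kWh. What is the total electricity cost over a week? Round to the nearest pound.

£88

ceiling fan: 55.96 W × 14.5 h × 7 d = 5,680 Wh = 5.68 kWh
window air conditioner: 687.4 W × 10.6 h × 7 d = 51,005 Wh = 51.01 kWh
heat pump: 2590 W × 14 h × 7 d = 253,820 Wh = 253.8 kWh
Total energy = 5.68 + 51.01 + 253.8 = 310.5 kWh
Cost = 310.5 kWh × £0.282 = £87.56 ≈ £88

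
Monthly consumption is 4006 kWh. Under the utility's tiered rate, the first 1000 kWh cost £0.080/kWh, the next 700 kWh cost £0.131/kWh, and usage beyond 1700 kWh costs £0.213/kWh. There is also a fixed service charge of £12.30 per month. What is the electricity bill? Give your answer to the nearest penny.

First 1000 kWh × £0.080 = £80.00
Next 700 kWh × £0.131 = £91.70
Remaining 2306 kWh × £0.213 = £491.18
Energy charge = £662.88; + service £12.30 = £675.18

£675.18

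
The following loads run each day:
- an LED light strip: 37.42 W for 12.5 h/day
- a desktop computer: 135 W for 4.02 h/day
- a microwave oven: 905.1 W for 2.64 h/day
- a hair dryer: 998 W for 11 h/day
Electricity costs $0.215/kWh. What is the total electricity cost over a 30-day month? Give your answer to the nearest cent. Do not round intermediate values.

LED light strip: 37.42 W × 12.5 h × 30 d = 14,032 Wh = 14.03 kWh
desktop computer: 135 W × 4.02 h × 30 d = 16,281 Wh = 16.28 kWh
microwave oven: 905.1 W × 2.64 h × 30 d = 71,684 Wh = 71.68 kWh
hair dryer: 998 W × 11 h × 30 d = 329,340 Wh = 329.3 kWh
Total energy = 14.03 + 16.28 + 71.68 + 329.3 = 431.3 kWh
Cost = 431.3 kWh × $0.215 = $92.74

$92.74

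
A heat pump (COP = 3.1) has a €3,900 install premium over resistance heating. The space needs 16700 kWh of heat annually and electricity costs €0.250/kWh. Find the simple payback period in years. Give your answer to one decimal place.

1.4 years

Resistance: 16700 kWh × €0.250 = €4,175.00/yr
Heat pump: 16700 / 3.1 = 5387 kWh in → × €0.250 = €1,346.77/yr
Annual savings = €2,828.23
Payback = €3,900 / €2,828.23 = 1.38 years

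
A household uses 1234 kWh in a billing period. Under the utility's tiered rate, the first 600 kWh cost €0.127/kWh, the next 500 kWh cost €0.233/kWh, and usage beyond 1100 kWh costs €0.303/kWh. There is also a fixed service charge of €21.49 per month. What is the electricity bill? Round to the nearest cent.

First 600 kWh × €0.127 = €76.20
Next 500 kWh × €0.233 = €116.50
Remaining 134 kWh × €0.303 = €40.60
Energy charge = €233.30; + service €21.49 = €254.79

€254.79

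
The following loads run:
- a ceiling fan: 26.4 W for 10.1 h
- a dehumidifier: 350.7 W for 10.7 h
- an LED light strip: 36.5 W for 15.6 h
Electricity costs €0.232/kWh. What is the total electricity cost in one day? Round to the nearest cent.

€1.06

ceiling fan: 26.4 W × 10.1 h = 267 Wh = 0.2666 kWh
dehumidifier: 350.7 W × 10.7 h = 3,752 Wh = 3.752 kWh
LED light strip: 36.5 W × 15.6 h = 569 Wh = 0.5694 kWh
Total energy = 0.2666 + 3.752 + 0.5694 = 4.589 kWh
Cost = 4.589 kWh × €0.232 = €1.06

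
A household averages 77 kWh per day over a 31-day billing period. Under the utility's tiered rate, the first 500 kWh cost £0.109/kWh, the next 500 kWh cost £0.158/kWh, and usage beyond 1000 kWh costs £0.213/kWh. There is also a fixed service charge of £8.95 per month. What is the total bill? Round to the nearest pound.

£438

Usage = 77 kWh/day × 31 days = 2387 kWh
First 500 kWh × £0.109 = £54.50
Next 500 kWh × £0.158 = £79.00
Remaining 1387 kWh × £0.213 = £295.43
Energy charge = £428.93; + service £8.95 = £437.88 ≈ £438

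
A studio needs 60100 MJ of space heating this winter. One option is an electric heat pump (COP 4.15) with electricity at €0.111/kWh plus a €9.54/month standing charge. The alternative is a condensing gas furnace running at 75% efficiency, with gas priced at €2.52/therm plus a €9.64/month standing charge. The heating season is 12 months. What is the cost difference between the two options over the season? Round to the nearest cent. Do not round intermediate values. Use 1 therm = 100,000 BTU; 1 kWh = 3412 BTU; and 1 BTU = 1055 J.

€1468.72

Heat load = 60100 MJ = 60,100,000,000 J / 1055 = 56,966,825 BTU
Gas: input = 56,966,825 / 0.75 = 75,955,766 BTU = 759.6 therm → 759.6 × €2.52 = €1,914.09; + 12 × €9.64 standing = €2,029.77
Heat pump: 56,966,825 BTU / 3412 = 16,700 kWh heat; / 4.15 = 4,023 kWh in → × €0.111 = €446.57; + 12 × €9.54 standing = €561.05
Difference = |€2,029.77 − €561.05| = €1,468.72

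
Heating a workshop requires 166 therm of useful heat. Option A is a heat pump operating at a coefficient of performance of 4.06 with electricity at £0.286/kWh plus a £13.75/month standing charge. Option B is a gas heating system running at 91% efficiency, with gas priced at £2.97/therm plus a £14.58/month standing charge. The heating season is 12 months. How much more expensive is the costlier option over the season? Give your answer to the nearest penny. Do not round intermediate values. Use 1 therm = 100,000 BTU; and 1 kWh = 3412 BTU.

Heat load = 166 therm × 100,000 = 16,600,000 BTU
Gas: input = 16,600,000 / 0.91 = 18,241,758 BTU = 182.4 therm → 182.4 × £2.97 = £541.78; + 12 × £14.58 standing = £716.74
Heat pump: 16,600,000 BTU / 3412 = 4,865 kWh heat; / 4.06 = 1,198 kWh in → × £0.286 = £342.72; + 12 × £13.75 standing = £507.72
Difference = |£716.74 − £507.72| = £209.02

£209.02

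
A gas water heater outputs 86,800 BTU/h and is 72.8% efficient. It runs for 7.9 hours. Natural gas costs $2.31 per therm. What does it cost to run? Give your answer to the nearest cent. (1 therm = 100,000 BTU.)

Heat delivered = 86,800 BTU/h × 7.9 h = 685,720 BTU
Gas input = 685,720 / 0.728 = 941,923 BTU
= 941,923 / 100,000 = 9.419 therm
Cost = 9.419 × $2.31/therm = $21.76

$21.76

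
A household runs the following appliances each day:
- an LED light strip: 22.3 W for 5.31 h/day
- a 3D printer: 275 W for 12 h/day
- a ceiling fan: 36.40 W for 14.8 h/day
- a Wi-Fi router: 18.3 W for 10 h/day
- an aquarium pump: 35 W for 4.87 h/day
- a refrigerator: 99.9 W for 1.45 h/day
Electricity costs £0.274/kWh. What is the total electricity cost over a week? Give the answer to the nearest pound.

LED light strip: 22.3 W × 5.31 h × 7 d = 829 Wh = 0.8289 kWh
3D printer: 275 W × 12 h × 7 d = 23,100 Wh = 23.1 kWh
ceiling fan: 36.40 W × 14.8 h × 7 d = 3,771 Wh = 3.771 kWh
Wi-Fi router: 18.3 W × 10 h × 7 d = 1,281 Wh = 1.281 kWh
aquarium pump: 35 W × 4.87 h × 7 d = 1,193 Wh = 1.193 kWh
refrigerator: 99.9 W × 1.45 h × 7 d = 1,014 Wh = 1.014 kWh
Total energy = 0.8289 + 23.1 + 3.771 + 1.281 + 1.193 + 1.014 = 31.19 kWh
Cost = 31.19 kWh × £0.274 = £8.55 ≈ £9

£9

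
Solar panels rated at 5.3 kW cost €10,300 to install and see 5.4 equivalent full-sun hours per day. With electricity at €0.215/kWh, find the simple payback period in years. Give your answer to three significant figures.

Daily generation = 5.3 kW × 5.4 h = 28.62 kWh
Annual generation = 28.62 × 365 = 10446 kWh
Annual savings = 10446 × €0.215 = €2,245.95
Payback = €10,300 / €2,245.95 = 4.59 years

4.59 years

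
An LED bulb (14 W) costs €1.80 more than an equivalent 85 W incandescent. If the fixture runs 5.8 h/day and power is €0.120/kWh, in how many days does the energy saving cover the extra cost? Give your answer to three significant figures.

Power saved = 85 − 14 = 71 W
Daily energy saved = 71 W × 5.8 h = 411.8 Wh = 0.4118 kWh
Daily savings = 0.4118 × €0.120 = €0.0494
Payback = €1.80 / €0.0494 per day = 36.43 days

36.4 days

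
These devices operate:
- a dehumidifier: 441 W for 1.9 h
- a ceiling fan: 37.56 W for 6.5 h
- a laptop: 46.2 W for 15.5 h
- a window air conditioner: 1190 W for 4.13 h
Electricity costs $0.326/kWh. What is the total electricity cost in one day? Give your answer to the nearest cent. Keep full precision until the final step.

dehumidifier: 441 W × 1.9 h = 838 Wh = 0.8379 kWh
ceiling fan: 37.56 W × 6.5 h = 244 Wh = 0.2441 kWh
laptop: 46.2 W × 15.5 h = 716 Wh = 0.7161 kWh
window air conditioner: 1190 W × 4.13 h = 4,915 Wh = 4.915 kWh
Total energy = 0.8379 + 0.2441 + 0.7161 + 4.915 = 6.713 kWh
Cost = 6.713 kWh × $0.326 = $2.19

$2.19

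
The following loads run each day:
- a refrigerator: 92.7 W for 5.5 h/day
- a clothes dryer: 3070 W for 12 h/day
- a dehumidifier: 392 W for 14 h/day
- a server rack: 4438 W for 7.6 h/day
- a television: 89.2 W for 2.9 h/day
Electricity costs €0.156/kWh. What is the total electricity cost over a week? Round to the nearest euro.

refrigerator: 92.7 W × 5.5 h × 7 d = 3,569 Wh = 3.569 kWh
clothes dryer: 3070 W × 12 h × 7 d = 257,880 Wh = 257.9 kWh
dehumidifier: 392 W × 14 h × 7 d = 38,416 Wh = 38.42 kWh
server rack: 4438 W × 7.6 h × 7 d = 236,102 Wh = 236.1 kWh
television: 89.2 W × 2.9 h × 7 d = 1,811 Wh = 1.811 kWh
Total energy = 3.569 + 257.9 + 38.42 + 236.1 + 1.811 = 537.8 kWh
Cost = 537.8 kWh × €0.156 = €83.89 ≈ €84

€84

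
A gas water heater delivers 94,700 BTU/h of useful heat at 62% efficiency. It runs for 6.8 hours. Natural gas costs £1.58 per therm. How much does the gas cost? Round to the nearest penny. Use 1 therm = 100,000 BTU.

£16.41

Heat delivered = 94,700 BTU/h × 6.8 h = 643,960 BTU
Gas input = 643,960 / 0.62 = 1,038,645 BTU
= 1,038,645 / 100,000 = 10.39 therm
Cost = 10.39 × £1.58/therm = £16.41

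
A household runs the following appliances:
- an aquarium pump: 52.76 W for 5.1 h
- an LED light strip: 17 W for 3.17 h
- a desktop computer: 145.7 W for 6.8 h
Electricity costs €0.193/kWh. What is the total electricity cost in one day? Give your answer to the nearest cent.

aquarium pump: 52.76 W × 5.1 h = 269 Wh = 0.2691 kWh
LED light strip: 17 W × 3.17 h = 54 Wh = 0.05389 kWh
desktop computer: 145.7 W × 6.8 h = 991 Wh = 0.9908 kWh
Total energy = 0.2691 + 0.05389 + 0.9908 = 1.314 kWh
Cost = 1.314 kWh × €0.193 = €0.25

€0.25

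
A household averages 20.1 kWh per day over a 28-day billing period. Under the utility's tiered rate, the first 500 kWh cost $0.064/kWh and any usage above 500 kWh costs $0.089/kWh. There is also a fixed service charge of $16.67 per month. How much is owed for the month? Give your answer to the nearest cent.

$54.26

Usage = 20.1 kWh/day × 28 days = 562.8 kWh
First 500 kWh × $0.064 = $32.00
Remaining 62.8 kWh × $0.089 = $5.59
Energy charge = $37.59; + service $16.67 = $54.26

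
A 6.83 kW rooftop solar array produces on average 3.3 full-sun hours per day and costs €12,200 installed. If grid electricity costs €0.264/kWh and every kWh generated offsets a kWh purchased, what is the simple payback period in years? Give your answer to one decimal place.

Daily generation = 6.83 kW × 3.3 h = 22.54 kWh
Annual generation = 22.54 × 365 = 8226.7 kWh
Annual savings = 8226.7 × €0.264 = €2,171.86
Payback = €12,200 / €2,171.86 = 5.62 years

5.6 years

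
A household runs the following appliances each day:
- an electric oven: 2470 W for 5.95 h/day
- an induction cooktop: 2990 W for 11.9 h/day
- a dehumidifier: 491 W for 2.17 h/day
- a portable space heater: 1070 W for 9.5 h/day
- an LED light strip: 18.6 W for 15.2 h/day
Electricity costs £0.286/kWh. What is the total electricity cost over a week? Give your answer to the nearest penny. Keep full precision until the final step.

electric oven: 2470 W × 5.95 h × 7 d = 102,876 Wh = 102.9 kWh
induction cooktop: 2990 W × 11.9 h × 7 d = 249,067 Wh = 249.1 kWh
dehumidifier: 491 W × 2.17 h × 7 d = 7,458 Wh = 7.458 kWh
portable space heater: 1070 W × 9.5 h × 7 d = 71,155 Wh = 71.16 kWh
LED light strip: 18.6 W × 15.2 h × 7 d = 1,979 Wh = 1.979 kWh
Total energy = 102.9 + 249.1 + 7.458 + 71.16 + 1.979 = 432.5 kWh
Cost = 432.5 kWh × £0.286 = £123.70

£123.70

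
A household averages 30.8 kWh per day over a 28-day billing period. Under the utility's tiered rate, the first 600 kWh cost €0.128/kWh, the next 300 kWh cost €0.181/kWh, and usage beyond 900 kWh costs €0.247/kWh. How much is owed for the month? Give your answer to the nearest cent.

€124.29

Usage = 30.8 kWh/day × 28 days = 862.4 kWh
First 600 kWh × €0.128 = €76.80
Next 262.4 kWh × €0.181 = €47.49
Remaining tier: 0 kWh (not reached)
Total = €124.29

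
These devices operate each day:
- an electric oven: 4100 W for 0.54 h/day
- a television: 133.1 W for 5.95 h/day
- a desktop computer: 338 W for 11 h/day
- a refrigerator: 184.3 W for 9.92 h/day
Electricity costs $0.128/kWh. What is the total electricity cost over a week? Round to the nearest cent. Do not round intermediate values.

electric oven: 4100 W × 0.54 h × 7 d = 15,498 Wh = 15.5 kWh
television: 133.1 W × 5.95 h × 7 d = 5,544 Wh = 5.544 kWh
desktop computer: 338 W × 11 h × 7 d = 26,026 Wh = 26.03 kWh
refrigerator: 184.3 W × 9.92 h × 7 d = 12,798 Wh = 12.8 kWh
Total energy = 15.5 + 5.544 + 26.03 + 12.8 = 59.87 kWh
Cost = 59.87 kWh × $0.128 = $7.66

$7.66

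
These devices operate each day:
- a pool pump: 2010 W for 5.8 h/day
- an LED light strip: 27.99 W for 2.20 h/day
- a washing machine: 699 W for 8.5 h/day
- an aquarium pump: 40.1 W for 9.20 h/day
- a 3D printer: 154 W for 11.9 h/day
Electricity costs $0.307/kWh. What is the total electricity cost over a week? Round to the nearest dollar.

pool pump: 2010 W × 5.8 h × 7 d = 81,606 Wh = 81.61 kWh
LED light strip: 27.99 W × 2.20 h × 7 d = 431 Wh = 0.431 kWh
washing machine: 699 W × 8.5 h × 7 d = 41,590 Wh = 41.59 kWh
aquarium pump: 40.1 W × 9.20 h × 7 d = 2,582 Wh = 2.582 kWh
3D printer: 154 W × 11.9 h × 7 d = 12,828 Wh = 12.83 kWh
Total energy = 81.61 + 0.431 + 41.59 + 2.582 + 12.83 = 139 kWh
Cost = 139 kWh × $0.307 = $42.68 ≈ $43

$43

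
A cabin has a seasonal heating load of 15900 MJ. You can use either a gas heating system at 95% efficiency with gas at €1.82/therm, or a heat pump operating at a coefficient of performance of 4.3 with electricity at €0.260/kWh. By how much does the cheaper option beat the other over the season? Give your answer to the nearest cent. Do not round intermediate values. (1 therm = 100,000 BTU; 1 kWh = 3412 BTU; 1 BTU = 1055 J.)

€21.65

Heat load = 15900 MJ = 15,900,000,000 J / 1055 = 15,071,090 BTU
Gas: input = 15,071,090 / 0.950 = 15,864,305 BTU = 158.6 therm → 158.6 × €1.82 = €288.73
Heat pump: 15,071,090 BTU / 3412 = 4,417 kWh heat; / 4.3 = 1,027 kWh in → × €0.260 = €267.08
Difference = |€288.73 − €267.08| = €21.65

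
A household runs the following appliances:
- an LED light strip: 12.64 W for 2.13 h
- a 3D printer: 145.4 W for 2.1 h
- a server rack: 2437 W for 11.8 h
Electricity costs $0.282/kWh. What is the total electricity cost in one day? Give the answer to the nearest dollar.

LED light strip: 12.64 W × 2.13 h = 27 Wh = 0.02692 kWh
3D printer: 145.4 W × 2.1 h = 305 Wh = 0.3053 kWh
server rack: 2437 W × 11.8 h = 28,757 Wh = 28.76 kWh
Total energy = 0.02692 + 0.3053 + 28.76 = 29.09 kWh
Cost = 29.09 kWh × $0.282 = $8.20 ≈ $8

$8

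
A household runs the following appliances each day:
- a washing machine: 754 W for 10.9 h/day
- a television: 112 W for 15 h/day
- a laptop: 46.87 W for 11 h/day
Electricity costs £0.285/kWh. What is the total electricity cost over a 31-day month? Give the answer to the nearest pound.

washing machine: 754 W × 10.9 h × 31 d = 254,777 Wh = 254.8 kWh
television: 112 W × 15 h × 31 d = 52,080 Wh = 52.08 kWh
laptop: 46.87 W × 11 h × 31 d = 15,983 Wh = 15.98 kWh
Total energy = 254.8 + 52.08 + 15.98 = 322.8 kWh
Cost = 322.8 kWh × £0.285 = £92.01 ≈ £92

£92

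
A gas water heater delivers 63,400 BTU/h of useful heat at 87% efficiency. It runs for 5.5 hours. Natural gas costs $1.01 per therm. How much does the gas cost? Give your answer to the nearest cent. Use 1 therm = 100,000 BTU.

$4.05

Heat delivered = 63,400 BTU/h × 5.5 h = 348,700 BTU
Gas input = 348,700 / 0.870 = 400,805 BTU
= 400,805 / 100,000 = 4.008 therm
Cost = 4.008 × $1.01/therm = $4.05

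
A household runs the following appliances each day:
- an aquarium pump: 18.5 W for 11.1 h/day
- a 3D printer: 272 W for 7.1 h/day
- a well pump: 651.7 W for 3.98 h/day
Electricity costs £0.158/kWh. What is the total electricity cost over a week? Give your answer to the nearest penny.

£5.23

aquarium pump: 18.5 W × 11.1 h × 7 d = 1,437 Wh = 1.437 kWh
3D printer: 272 W × 7.1 h × 7 d = 13,518 Wh = 13.52 kWh
well pump: 651.7 W × 3.98 h × 7 d = 18,156 Wh = 18.16 kWh
Total energy = 1.437 + 13.52 + 18.16 = 33.11 kWh
Cost = 33.11 kWh × £0.158 = £5.23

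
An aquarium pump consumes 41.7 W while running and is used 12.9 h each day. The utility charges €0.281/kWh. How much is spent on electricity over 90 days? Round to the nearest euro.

€14

Energy = 41.7 W × 12.9 h/day × 90 days = 48,414 Wh = 48.41 kWh
Cost = 48.41 kWh × €0.281/kWh = €13.60 ≈ €14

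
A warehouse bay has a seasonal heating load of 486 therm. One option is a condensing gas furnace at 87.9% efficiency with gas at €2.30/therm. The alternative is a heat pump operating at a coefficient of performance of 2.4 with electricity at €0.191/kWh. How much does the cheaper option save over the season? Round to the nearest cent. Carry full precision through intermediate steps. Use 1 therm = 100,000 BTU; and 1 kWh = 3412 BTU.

Heat load = 486 therm × 100,000 = 48,600,000 BTU
Gas: input = 48,600,000 / 0.879 = 55,290,102 BTU = 552.9 therm → 552.9 × €2.30 = €1,271.67
Heat pump: 48,600,000 BTU / 3412 = 14,240 kWh heat; / 2.4 = 5,935 kWh in → × €0.191 = €1,133.57
Difference = |€1,271.67 − €1,133.57| = €138.10

€138.10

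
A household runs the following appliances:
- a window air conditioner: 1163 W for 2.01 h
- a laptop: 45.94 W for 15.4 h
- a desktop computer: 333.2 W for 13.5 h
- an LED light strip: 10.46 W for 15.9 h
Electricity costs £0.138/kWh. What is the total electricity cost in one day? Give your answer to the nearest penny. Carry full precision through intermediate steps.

window air conditioner: 1163 W × 2.01 h = 2,338 Wh = 2.338 kWh
laptop: 45.94 W × 15.4 h = 707 Wh = 0.7075 kWh
desktop computer: 333.2 W × 13.5 h = 4,498 Wh = 4.498 kWh
LED light strip: 10.46 W × 15.9 h = 166 Wh = 0.1663 kWh
Total energy = 2.338 + 0.7075 + 4.498 + 0.1663 = 7.71 kWh
Cost = 7.71 kWh × £0.138 = £1.06

£1.06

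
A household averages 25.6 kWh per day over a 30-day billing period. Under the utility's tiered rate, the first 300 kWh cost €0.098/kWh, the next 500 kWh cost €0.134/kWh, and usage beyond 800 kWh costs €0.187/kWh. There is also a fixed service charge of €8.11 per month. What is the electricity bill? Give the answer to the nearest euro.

€100

Usage = 25.6 kWh/day × 30 days = 768 kWh
First 300 kWh × €0.098 = €29.40
Next 468 kWh × €0.134 = €62.71
Remaining tier: 0 kWh (not reached)
Energy charge = €92.11; + service €8.11 = €100.22 ≈ €100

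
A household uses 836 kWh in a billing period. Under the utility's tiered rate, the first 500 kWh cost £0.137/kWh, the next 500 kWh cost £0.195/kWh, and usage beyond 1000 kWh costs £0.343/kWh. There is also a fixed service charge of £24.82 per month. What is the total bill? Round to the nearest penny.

First 500 kWh × £0.137 = £68.50
Next 336 kWh × £0.195 = £65.52
Remaining tier: 0 kWh (not reached)
Energy charge = £134.02; + service £24.82 = £158.84

£158.84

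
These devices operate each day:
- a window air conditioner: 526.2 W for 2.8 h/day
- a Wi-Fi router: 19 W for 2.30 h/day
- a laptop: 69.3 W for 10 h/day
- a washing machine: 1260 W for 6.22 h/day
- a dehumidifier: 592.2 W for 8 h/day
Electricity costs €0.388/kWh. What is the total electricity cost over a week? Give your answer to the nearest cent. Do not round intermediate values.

€40.16

window air conditioner: 526.2 W × 2.8 h × 7 d = 10,314 Wh = 10.31 kWh
Wi-Fi router: 19 W × 2.30 h × 7 d = 306 Wh = 0.3059 kWh
laptop: 69.3 W × 10 h × 7 d = 4,851 Wh = 4.851 kWh
washing machine: 1260 W × 6.22 h × 7 d = 54,860 Wh = 54.86 kWh
dehumidifier: 592.2 W × 8 h × 7 d = 33,163 Wh = 33.16 kWh
Total energy = 10.31 + 0.3059 + 4.851 + 54.86 + 33.16 = 103.5 kWh
Cost = 103.5 kWh × €0.388 = €40.16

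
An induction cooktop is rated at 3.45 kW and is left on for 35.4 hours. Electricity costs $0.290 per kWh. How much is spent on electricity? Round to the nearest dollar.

$35

Energy = 3450 W × 35.4 h = 122,130 Wh = 122.1 kWh
Cost = 122.1 kWh × $0.290/kWh = $35.42 ≈ $35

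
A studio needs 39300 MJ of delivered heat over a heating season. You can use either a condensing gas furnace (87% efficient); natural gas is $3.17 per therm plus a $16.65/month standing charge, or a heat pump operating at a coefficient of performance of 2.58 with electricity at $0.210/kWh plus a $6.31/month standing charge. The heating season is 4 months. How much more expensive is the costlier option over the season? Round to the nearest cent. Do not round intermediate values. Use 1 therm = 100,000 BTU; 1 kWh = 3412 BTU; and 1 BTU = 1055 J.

Heat load = 39300 MJ = 39,300,000,000 J / 1055 = 37,251,185 BTU
Gas: input = 37,251,185 / 0.87 = 42,817,454 BTU = 428.2 therm → 428.2 × $3.17 = $1,357.31; + 4 × $16.65 standing = $1,423.91
Heat pump: 37,251,185 BTU / 3412 = 10,920 kWh heat; / 2.58 = 4,232 kWh in → × $0.210 = $888.65; + 4 × $6.31 standing = $913.89
Difference = |$1,423.91 − $913.89| = $510.02

$510.02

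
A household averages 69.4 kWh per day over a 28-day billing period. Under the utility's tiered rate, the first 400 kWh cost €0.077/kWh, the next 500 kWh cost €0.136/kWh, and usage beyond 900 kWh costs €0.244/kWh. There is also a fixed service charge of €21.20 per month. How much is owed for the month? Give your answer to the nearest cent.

Usage = 69.4 kWh/day × 28 days = 1943.2 kWh
First 400 kWh × €0.077 = €30.80
Next 500 kWh × €0.136 = €68.00
Remaining 1043.2 kWh × €0.244 = €254.54
Energy charge = €353.34; + service €21.20 = €374.54

€374.54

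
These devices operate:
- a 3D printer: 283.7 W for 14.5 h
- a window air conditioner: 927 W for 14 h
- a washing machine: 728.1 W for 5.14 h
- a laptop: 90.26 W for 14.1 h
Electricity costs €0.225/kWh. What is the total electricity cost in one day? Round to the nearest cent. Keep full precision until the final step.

€4.97

3D printer: 283.7 W × 14.5 h = 4,114 Wh = 4.114 kWh
window air conditioner: 927 W × 14 h = 12,978 Wh = 12.98 kWh
washing machine: 728.1 W × 5.14 h = 3,742 Wh = 3.742 kWh
laptop: 90.26 W × 14.1 h = 1,273 Wh = 1.273 kWh
Total energy = 4.114 + 12.98 + 3.742 + 1.273 = 22.11 kWh
Cost = 22.11 kWh × €0.225 = €4.97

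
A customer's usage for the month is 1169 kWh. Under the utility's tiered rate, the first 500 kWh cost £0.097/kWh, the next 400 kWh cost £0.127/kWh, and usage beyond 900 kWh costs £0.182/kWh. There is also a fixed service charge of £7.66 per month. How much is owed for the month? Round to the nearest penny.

First 500 kWh × £0.097 = £48.50
Next 400 kWh × £0.127 = £50.80
Remaining 269 kWh × £0.182 = £48.96
Energy charge = £148.26; + service £7.66 = £155.92

£155.92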